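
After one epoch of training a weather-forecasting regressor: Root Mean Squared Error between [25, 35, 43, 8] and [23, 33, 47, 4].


MSE = 40/4 = 10
RMSE = √(40/4) = 3.1623

3.1623


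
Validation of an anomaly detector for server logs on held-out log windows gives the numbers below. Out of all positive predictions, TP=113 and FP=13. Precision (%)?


Precision = TP/(TP+FP)
= 113/(113+13)
= 113/126 = 89.68%

89.68%


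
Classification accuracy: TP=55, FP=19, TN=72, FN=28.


Accuracy = (TP+TN)/(TP+TN+FP+FN)
= (55+72)/(174)
= 127/174 = 72.99%

72.99%


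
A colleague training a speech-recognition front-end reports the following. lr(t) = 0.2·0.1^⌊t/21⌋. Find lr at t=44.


n_drops = ⌊44/21⌋ = 2
lr = 0.2·0.1^2 = 0.2·0.01 = 0.002

0.002


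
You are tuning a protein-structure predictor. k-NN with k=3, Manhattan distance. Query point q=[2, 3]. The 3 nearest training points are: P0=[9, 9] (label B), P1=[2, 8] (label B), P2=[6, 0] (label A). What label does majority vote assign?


d(q,P0) = 13  (label B)
d(q,P1) = 5  (label B)
d(q,P2) = 7  (label A)
Votes: A=1, B=2
Majority → B

B


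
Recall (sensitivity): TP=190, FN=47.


Recall = TP/(TP+FN)
= 190/(190+47)
= 190/237 = 80.17%

80.17%


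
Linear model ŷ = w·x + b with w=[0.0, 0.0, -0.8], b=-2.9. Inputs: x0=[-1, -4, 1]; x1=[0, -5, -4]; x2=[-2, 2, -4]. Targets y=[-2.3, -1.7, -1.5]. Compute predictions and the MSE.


ŷ0 = (0.0)·(-1) + (0.0)·(-4) + (-0.8)·(1) - 2.9 = -3.7
ŷ1 = (0.0)·(0) + (0.0)·(-5) + (-0.8)·(-4) - 2.9 = 0.3
ŷ2 = (0.0)·(-2) + (0.0)·(2) + (-0.8)·(-4) - 2.9 = 0.3
errors² = [1.96, 4.0, 3.24]
MSE = 9.2000/3 = 3.0667

3.0667


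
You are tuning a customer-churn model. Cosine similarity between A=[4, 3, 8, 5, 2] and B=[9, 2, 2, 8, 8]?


A·B = 4·9 + 3·2 + 8·2 + 5·8 + 2·8 = 114
‖A‖ = √118 = 10.8628, ‖B‖ = √217 = 14.7309
cos = 114/(√118·√217) = 114/√25606 = 0.7124

0.7124


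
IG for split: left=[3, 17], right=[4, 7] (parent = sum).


Parent = [7, 24], H_parent = 0.7706
H_left = 0.6098 (n=20), H_right = 0.9457 (n=11)
H_children = (20/31)·0.6098 + (11/31)·0.9457 = 0.729
IG = 0.7706 - 0.729 = 0.0416

0.0416


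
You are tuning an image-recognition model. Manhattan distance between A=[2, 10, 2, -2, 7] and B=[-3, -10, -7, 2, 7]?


d = |2+ 3| + |10+ 10| + |2+ 7| + |-2-2| + |7-7|
  = 5 + 20 + 9 + 4 + 0
  = 38

38


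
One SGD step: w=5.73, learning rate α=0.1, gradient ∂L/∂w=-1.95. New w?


w_new = w - α·∇
= 5.73 - 0.1·-1.95
= 5.73 + 0.195
= 5.925

5.925


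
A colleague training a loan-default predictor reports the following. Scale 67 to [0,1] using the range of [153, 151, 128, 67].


min=67, max=153
(67-67)/(153-67) = 0/86 = 0.0

0.0


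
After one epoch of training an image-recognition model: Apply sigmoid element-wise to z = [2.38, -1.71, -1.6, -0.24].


σ(2.38) = 1/(1+e^-2.38) = 0.9153
σ(-1.71) = 1/(1+e^1.71) = 0.1532
σ(-1.6) = 1/(1+e^1.6) = 0.168
σ(-0.24) = 1/(1+e^0.24) = 0.4403
result = [0.9153, 0.1532, 0.168, 0.4403]

[0.9153, 0.1532, 0.168, 0.4403]


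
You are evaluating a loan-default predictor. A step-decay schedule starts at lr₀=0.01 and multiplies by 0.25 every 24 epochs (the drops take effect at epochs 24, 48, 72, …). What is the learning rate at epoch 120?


n_drops = ⌊120/24⌋ = 5
lr = 0.01·0.25^5 = 0.01·0.0009765625 = 0.000009765625

0.000009765625


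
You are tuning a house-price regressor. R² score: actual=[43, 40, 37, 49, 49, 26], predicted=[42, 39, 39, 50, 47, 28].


ȳ = 40.6667
SS_res = Σ(y-ŷ)² = 15
SS_tot = Σ(y-ȳ)² = 373.33
R² = 1 - SS_res/SS_tot = 1 - 0.0402 = 0.9598

0.9598


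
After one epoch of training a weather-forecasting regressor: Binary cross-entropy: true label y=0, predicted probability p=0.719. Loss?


BCE = -[y·ln(p) + (1-y)·ln(1-p)]
= -0 - 1·ln(1-0.719)
= -ln(0.281) = 1.2694

1.2694


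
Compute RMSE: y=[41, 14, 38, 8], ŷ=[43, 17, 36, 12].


MSE = 33/4 = 8.25
RMSE = √(33/4) = 2.8723

2.8723


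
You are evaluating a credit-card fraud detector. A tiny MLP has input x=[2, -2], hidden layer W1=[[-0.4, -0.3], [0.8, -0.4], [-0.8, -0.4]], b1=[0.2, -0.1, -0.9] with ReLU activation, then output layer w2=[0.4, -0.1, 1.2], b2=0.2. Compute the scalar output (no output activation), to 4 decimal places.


z1[0] = (-0.4)·(2) + (-0.3)·(-2) + 0.2 = 0.0
z1[1] = (0.8)·(2) + (-0.4)·(-2) - 0.1 = 2.3
z1[2] = (-0.8)·(2) + (-0.4)·(-2) - 0.9 = -1.7
h = ReLU(z1) = [0.0, 2.3, 0.0]
output = (0.4)·(0.0) + (-0.1)·(2.3) + (1.2)·(0.0) + 0.2 = -0.03

-0.03


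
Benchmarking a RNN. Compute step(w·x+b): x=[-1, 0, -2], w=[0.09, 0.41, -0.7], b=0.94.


z = (-1)·(0.09) + (0)·(0.41) + (-2)·(-0.7) + 0.94
  = 2.25
step(z) = 1 (z≥0)

1


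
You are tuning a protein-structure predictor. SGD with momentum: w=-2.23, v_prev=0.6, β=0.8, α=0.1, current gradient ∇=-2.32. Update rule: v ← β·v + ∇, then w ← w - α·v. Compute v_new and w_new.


v_new = 0.8·0.6 - 2.32 = 0.48 - 2.32 = -1.84
w_new = -2.23 - 0.1·-1.84 = -2.23 + 0.184 = -2.046

v_new=-1.84, w_new=-2.046


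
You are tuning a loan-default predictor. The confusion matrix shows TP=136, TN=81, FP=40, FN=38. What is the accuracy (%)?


Accuracy = (TP+TN)/(TP+TN+FP+FN)
= (136+81)/(295)
= 217/295 = 73.56%

73.56%


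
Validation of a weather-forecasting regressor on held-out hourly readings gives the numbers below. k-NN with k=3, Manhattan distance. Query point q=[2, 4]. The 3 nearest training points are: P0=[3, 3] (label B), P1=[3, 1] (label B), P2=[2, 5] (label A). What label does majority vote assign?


d(q,P0) = 2  (label B)
d(q,P1) = 4  (label B)
d(q,P2) = 1  (label A)
Votes: A=1, B=2
Majority → B

B


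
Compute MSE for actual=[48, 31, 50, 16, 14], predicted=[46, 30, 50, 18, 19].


Squared errors: (48-46)²=4, (31-30)²=1, (50-50)²=0, (16-18)²=4, (14-19)²=25
Sum = 34
MSE = 34/5 = 34/5

34/5


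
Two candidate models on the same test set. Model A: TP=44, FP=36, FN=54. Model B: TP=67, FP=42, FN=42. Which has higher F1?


Model A: P=44/80=0.55, R=44/98=0.449, F1=2PR/(P+R)=2TP/(2TP+FP+FN)=88/178=0.4944
Model B: P=67/109=0.6147, R=67/109=0.6147, F1=2PR/(P+R)=2TP/(2TP+FP+FN)=134/218=0.6147
0.4944 < 0.6147 → Model B

Model B


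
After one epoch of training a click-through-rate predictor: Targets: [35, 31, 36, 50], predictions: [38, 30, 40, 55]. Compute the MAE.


Absolute errors: |35-38|=3, |31-30|=1, |36-40|=4, |50-55|=5
Sum = 13
MAE = 13/4 = 13/4

13/4


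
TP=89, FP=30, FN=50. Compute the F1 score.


Precision = 89/119 = 0.7479
Recall = 89/139 = 0.6403
F1 = 2·P·R/(P+R) = 2·TP/(2·TP+FP+FN) = 178/(178+30+50) = 178/258 = 0.6899

0.6899


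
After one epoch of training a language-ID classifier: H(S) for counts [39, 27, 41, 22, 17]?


Probabilities: [39/146, 27/146, 41/146, 22/146, 17/146] ≈ [0.2671, 0.1849, 0.2808, 0.1507, 0.1164]
H = -((39/146)·log₂(39/146) + (27/146)·log₂(27/146) + (41/146)·log₂(41/146) + (22/146)·log₂(22/146) + (17/146)·log₂(17/146))
  = 2.2462 bits

2.2462 bits


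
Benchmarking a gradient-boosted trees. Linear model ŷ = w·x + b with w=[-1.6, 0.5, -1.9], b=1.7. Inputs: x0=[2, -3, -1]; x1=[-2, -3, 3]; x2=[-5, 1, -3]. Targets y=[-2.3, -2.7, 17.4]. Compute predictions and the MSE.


ŷ0 = (-1.6)·(2) + (0.5)·(-3) + (-1.9)·(-1) + 1.7 = -1.1
ŷ1 = (-1.6)·(-2) + (0.5)·(-3) + (-1.9)·(3) + 1.7 = -2.3
ŷ2 = (-1.6)·(-5) + (0.5)·(1) + (-1.9)·(-3) + 1.7 = 15.9
errors² = [1.44, 0.16, 2.25]
MSE = 3.8500/3 = 1.2833

1.2833


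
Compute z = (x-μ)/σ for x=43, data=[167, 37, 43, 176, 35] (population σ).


μ = 91.6, σ = 65.3532
z = (43 - 91.6)/65.3532 = -0.7437

-0.7437


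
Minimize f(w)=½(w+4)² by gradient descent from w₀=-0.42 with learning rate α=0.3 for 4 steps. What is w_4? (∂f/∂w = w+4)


step 1: grad = -0.42+4 = 3.58; w = -0.42 - 0.3·(3.58) = -1.494
step 2: grad = -1.494+4 = 2.506; w = -1.494 - 0.3·(2.506) = -2.2458
step 3: grad = -2.2458+4 = 1.7542; w = -2.2458 - 0.3·(1.7542) = -2.77206
step 4: grad = -2.77206+4 = 1.22794; w = -2.77206 - 0.3·(1.22794) = -3.140442

-3.140442


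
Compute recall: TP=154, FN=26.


Recall = TP/(TP+FN)
= 154/(154+26)
= 154/180 = 85.56%

85.56%


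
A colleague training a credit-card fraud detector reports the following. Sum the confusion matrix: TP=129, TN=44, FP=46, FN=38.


Total = TP + TN + FP + FN
= 129 + 44 + 46 + 38
= 257
(Predicted positive: 175, predicted negative: 82)

257


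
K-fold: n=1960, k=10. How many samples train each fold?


Fold size = 1960/10 = 196
Training per fold = 1960 - 196 = 1764

1764


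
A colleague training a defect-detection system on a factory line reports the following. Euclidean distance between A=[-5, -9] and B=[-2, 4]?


d = √((-5+ 2)² + (-9-4)²)
  = √(9 + 169)
  = √178 = 13.3417

13.3417


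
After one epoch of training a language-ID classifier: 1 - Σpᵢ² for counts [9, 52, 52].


Probabilities: [9/113, 52/113, 52/113] ≈ [0.0796, 0.4602, 0.4602]
Σpᵢ² = (81 + 2704 + 2704)/113² = 5489/12769
Gini = 1 - Σpᵢ² = 1 - 5489/12769 = 0.5701

0.5701


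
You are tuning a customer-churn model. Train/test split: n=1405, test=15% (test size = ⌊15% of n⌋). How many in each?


Test = ⌊1405·15/100⌋ = 210
Train = 1405 - 210 = 1195

Train: 1195, Test: 210


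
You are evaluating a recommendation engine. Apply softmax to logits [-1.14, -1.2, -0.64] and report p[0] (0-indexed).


Exponentials: e^-1.14=0.3198, e^-1.2=0.3012, e^-0.64=0.5273
Sum = 1.1483
Softmax = [0.2785, 0.2623, 0.4592]
p[0] = 0.3198/1.1483 = 0.2785

0.2785


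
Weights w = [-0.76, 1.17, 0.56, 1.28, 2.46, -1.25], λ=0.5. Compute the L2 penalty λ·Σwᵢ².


‖w‖₂² = (-0.76)² + (1.17)² + (0.56)² + (1.28)² + (2.46)² + (-1.25)²
     = 0.5776 + 1.3689 + 0.3136 + 1.6384 + 6.0516 + 1.5625
     = 11.5126
λ·‖w‖₂² = 0.5·11.5126 = 5.7563

5.7563


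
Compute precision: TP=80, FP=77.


Precision = TP/(TP+FP)
= 80/(80+77)
= 80/157 = 50.96%

50.96%


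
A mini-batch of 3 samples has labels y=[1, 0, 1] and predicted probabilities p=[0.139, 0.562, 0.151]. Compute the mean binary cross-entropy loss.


L[0] = -ln(0.139) = 1.9733
L[1] = -ln(1-0.562) = -ln(0.438) = 0.8255
L[2] = -ln(0.151) = 1.8905
mean = (1.9733 + 0.8255 + 1.8905)/3 = 1.5631

1.5631


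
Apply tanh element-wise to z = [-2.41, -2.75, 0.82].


tanh(-2.41) = -0.984
tanh(-2.75) = -0.9919
tanh(0.82) = 0.6751
result = [-0.984, -0.9919, 0.6751]

[-0.984, -0.9919, 0.6751]


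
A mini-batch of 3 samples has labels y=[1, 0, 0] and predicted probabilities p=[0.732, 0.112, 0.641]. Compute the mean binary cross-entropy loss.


L[0] = -ln(0.732) = 0.312
L[1] = -ln(1-0.112) = -ln(0.888) = 0.1188
L[2] = -ln(1-0.641) = -ln(0.359) = 1.0244
mean = (0.312 + 0.1188 + 1.0244)/3 = 0.4851

0.4851


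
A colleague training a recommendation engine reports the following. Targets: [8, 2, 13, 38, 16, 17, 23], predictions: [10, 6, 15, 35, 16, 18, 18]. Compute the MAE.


Absolute errors: |8-10|=2, |2-6|=4, |13-15|=2, |38-35|=3, |16-16|=0, |17-18|=1, |23-18|=5
Sum = 17
MAE = 17/7 = 17/7

17/7


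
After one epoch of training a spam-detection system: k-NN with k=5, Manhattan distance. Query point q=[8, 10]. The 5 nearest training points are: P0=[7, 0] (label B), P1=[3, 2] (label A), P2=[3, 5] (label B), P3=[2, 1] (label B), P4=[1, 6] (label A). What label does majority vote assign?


d(q,P0) = 11  (label B)
d(q,P1) = 13  (label A)
d(q,P2) = 10  (label B)
d(q,P3) = 15  (label B)
d(q,P4) = 11  (label A)
Votes: A=2, B=3
Majority → B

B


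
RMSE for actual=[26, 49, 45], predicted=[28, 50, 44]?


MSE = 6/3 = 2
RMSE = √(6/3) = 1.4142

1.4142


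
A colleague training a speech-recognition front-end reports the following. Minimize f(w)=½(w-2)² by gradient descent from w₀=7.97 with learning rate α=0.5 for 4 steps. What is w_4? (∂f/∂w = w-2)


step 1: grad = 7.97-2 = 5.97; w = 7.97 - 0.5·(5.97) = 4.985
step 2: grad = 4.985-2 = 2.985; w = 4.985 - 0.5·(2.985) = 3.4925
step 3: grad = 3.4925-2 = 1.4925; w = 3.4925 - 0.5·(1.4925) = 2.74625
step 4: grad = 2.74625-2 = 0.74625; w = 2.74625 - 0.5·(0.74625) = 2.373125

2.373125


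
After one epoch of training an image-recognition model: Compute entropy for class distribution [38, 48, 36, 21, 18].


Probabilities: [38/161, 48/161, 36/161, 21/161, 18/161] ≈ [0.236, 0.2981, 0.2236, 0.1304, 0.1118]
H = -((38/161)·log₂(38/161) + (48/161)·log₂(48/161) + (36/161)·log₂(36/161) + (21/161)·log₂(21/161) + (18/161)·log₂(18/161))
  = 2.2321 bits

2.2321 bits


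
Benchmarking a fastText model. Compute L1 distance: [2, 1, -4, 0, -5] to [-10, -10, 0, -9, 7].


d = |2+ 10| + |1+ 10| + |-4-0| + |0+ 9| + |-5-7|
  = 12 + 11 + 4 + 9 + 12
  = 48

48


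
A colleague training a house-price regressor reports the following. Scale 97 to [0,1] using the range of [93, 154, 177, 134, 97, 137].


min=93, max=177
(97-93)/(177-93) = 4/84 = 0.0476

0.0476


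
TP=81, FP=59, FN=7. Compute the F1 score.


Precision = 81/140 = 0.5786
Recall = 81/88 = 0.9205
F1 = 2·P·R/(P+R) = 2·TP/(2·TP+FP+FN) = 162/(162+59+7) = 162/228 = 0.7105

0.7105


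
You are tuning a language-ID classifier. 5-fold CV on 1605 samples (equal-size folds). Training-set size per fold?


Fold size = 1605/5 = 321
Training per fold = 1605 - 321 = 1284

1284


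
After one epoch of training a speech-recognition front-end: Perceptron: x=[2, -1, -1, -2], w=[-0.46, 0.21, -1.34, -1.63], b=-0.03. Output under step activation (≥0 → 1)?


z = (2)·(-0.46) + (-1)·(0.21) + (-1)·(-1.34) + (-2)·(-1.63) - 0.03
  = 3.44
step(z) = 1 (z≥0)

1


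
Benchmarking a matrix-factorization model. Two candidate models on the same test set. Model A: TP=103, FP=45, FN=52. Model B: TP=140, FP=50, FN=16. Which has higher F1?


Model A: P=103/148=0.6959, R=103/155=0.6645, F1=2PR/(P+R)=2TP/(2TP+FP+FN)=206/303=0.6799
Model B: P=140/190=0.7368, R=140/156=0.8974, F1=2PR/(P+R)=2TP/(2TP+FP+FN)=280/346=0.8092
0.6799 < 0.8092 → Model B

Model B


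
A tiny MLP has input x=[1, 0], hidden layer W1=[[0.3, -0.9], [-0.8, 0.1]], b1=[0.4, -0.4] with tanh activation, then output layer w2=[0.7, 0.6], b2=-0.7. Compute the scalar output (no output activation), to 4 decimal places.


z1[0] = (0.3)·(1) + (-0.9)·(0) + 0.4 = 0.7
z1[1] = (-0.8)·(1) + (0.1)·(0) - 0.4 = -1.2
h = tanh(z1) = [0.6044, -0.8337]
output = (0.7)·(0.6044) + (0.6)·(-0.8337) - 0.7 = -0.7771

-0.7771


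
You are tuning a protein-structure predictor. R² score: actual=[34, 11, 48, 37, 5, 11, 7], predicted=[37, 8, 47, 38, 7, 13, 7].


ȳ = 21.8571
SS_res = Σ(y-ŷ)² = 28
SS_tot = Σ(y-ȳ)² = 1800.86
R² = 1 - SS_res/SS_tot = 1 - 0.0155 = 0.9845

0.9845


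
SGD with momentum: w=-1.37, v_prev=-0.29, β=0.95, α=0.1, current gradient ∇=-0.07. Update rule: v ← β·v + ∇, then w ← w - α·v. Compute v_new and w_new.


v_new = 0.95·-0.29 - 0.07 = -0.2755 - 0.07 = -0.3455
w_new = -1.37 - 0.1·-0.3455 = -1.37 + 0.03455 = -1.33545

v_new=-0.3455, w_new=-1.33545


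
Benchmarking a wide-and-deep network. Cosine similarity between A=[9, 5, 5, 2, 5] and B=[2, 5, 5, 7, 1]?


A·B = 9·2 + 5·5 + 5·5 + 2·7 + 5·1 = 87
‖A‖ = √160 = 12.6491, ‖B‖ = √104 = 10.198
cos = 87/(√160·√104) = 87/√16640 = 0.6744

0.6744


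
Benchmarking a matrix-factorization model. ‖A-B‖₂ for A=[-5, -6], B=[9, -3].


d = √((-5-9)² + (-6+ 3)²)
  = √(196 + 9)
  = √205 = 14.3178

14.3178


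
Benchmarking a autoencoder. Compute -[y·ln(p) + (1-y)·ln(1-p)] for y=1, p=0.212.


BCE = -[y·ln(p) + (1-y)·ln(1-p)]
= -1·ln(0.212) - 0
= -ln(0.212) = 1.5512

1.5512


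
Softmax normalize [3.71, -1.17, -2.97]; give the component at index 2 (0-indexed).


Exponentials: e^3.71=40.8538, e^-1.17=0.3104, e^-2.97=0.0513
Sum = 41.2155
Softmax = [0.9912, 0.0075, 0.0012]
p[2] = 0.0513/41.2155 = 0.0012

0.0012


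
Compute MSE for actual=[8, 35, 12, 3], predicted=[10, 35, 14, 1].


Squared errors: (8-10)²=4, (35-35)²=0, (12-14)²=4, (3-1)²=4
Sum = 12
MSE = 12/4 = 3

3


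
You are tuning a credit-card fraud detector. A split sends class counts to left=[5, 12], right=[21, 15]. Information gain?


Parent = [26, 27], H_parent = 0.9997
H_left = 0.874 (n=17), H_right = 0.9799 (n=36)
H_children = (17/53)·0.874 + (36/53)·0.9799 = 0.9459
IG = 0.9997 - 0.9459 = 0.0538

0.0538


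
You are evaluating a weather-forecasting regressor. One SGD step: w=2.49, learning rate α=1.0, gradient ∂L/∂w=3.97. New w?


w_new = w - α·∇
= 2.49 - 1.0·3.97
= 2.49 - 3.97
= -1.48

-1.48


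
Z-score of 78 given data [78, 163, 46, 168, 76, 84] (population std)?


μ = 102.5, σ = 46.1655
z = (78 - 102.5)/46.1655 = -0.5307

-0.5307


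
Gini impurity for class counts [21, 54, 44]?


Probabilities: [21/119, 54/119, 44/119] ≈ [0.1765, 0.4538, 0.3697]
Σpᵢ² = (441 + 2916 + 1936)/119² = 5293/14161
Gini = 1 - Σpᵢ² = 1 - 5293/14161 = 0.6262

0.6262


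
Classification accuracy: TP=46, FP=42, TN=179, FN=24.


Accuracy = (TP+TN)/(TP+TN+FP+FN)
= (46+179)/(291)
= 225/291 = 77.32%

77.32%


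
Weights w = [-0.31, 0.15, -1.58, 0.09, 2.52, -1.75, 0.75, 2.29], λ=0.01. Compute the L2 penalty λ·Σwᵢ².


‖w‖₂² = (-0.31)² + (0.15)² + (-1.58)² + (0.09)² + (2.52)² + (-1.75)² + (0.75)² + (2.29)²
     = 0.0961 + 0.0225 + 2.4964 + 0.0081 + 6.3504 + 3.0625 + 0.5625 + 5.2441
     = 17.8426
λ·‖w‖₂² = 0.01·17.8426 = 0.178426

0.178426


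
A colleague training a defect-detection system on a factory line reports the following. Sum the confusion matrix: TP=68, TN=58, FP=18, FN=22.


Total = TP + TN + FP + FN
= 68 + 58 + 18 + 22
= 166
(Predicted positive: 86, predicted negative: 80)

166


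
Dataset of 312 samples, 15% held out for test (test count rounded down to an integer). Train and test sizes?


Test = ⌊312·15/100⌋ = 46
Train = 312 - 46 = 266

Train: 266, Test: 46


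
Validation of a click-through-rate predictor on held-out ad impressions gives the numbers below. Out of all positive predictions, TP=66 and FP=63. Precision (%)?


Precision = TP/(TP+FP)
= 66/(66+63)
= 66/129 = 51.16%

51.16%


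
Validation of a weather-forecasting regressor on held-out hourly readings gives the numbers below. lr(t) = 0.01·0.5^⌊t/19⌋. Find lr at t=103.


n_drops = ⌊103/19⌋ = 5
lr = 0.01·0.5^5 = 0.01·0.03125 = 0.0003125

0.0003125


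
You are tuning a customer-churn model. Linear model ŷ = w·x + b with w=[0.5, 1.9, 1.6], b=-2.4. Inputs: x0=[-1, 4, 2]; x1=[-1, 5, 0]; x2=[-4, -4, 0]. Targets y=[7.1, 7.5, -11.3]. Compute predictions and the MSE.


ŷ0 = (0.5)·(-1) + (1.9)·(4) + (1.6)·(2) - 2.4 = 7.9
ŷ1 = (0.5)·(-1) + (1.9)·(5) + (1.6)·(0) - 2.4 = 6.6
ŷ2 = (0.5)·(-4) + (1.9)·(-4) + (1.6)·(0) - 2.4 = -12.0
errors² = [0.64, 0.81, 0.49]
MSE = 1.9400/3 = 0.6467

0.6467


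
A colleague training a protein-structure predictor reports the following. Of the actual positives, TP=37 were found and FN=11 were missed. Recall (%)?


Recall = TP/(TP+FN)
= 37/(37+11)
= 37/48 = 77.08%

77.08%


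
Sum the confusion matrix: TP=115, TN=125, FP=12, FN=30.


Total = TP + TN + FP + FN
= 115 + 125 + 12 + 30
= 282
(Predicted positive: 127, predicted negative: 155)

282


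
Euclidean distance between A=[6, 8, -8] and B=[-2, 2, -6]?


d = √((6+ 2)² + (8-2)² + (-8+ 6)²)
  = √(64 + 36 + 4)
  = √104 = 10.198

10.198


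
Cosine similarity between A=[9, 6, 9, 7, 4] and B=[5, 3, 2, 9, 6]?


A·B = 9·5 + 6·3 + 9·2 + 7·9 + 4·6 = 168
‖A‖ = √263 = 16.2173, ‖B‖ = √155 = 12.4499
cos = 168/(√263·√155) = 168/√40765 = 0.8321

0.8321


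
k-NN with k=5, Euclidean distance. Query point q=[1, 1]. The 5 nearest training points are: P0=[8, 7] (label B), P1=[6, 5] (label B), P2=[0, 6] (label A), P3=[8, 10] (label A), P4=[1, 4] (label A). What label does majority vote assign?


d(q,P0) = 9.2195  (label B)
d(q,P1) = 6.4031  (label B)
d(q,P2) = 5.099  (label A)
d(q,P3) = 11.4018  (label A)
d(q,P4) = 3.0  (label A)
Votes: A=3, B=2
Majority → A

A


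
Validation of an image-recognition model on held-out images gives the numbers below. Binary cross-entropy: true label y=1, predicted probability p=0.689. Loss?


BCE = -[y·ln(p) + (1-y)·ln(1-p)]
= -1·ln(0.689) - 0
= -ln(0.689) = 0.3725

0.3725


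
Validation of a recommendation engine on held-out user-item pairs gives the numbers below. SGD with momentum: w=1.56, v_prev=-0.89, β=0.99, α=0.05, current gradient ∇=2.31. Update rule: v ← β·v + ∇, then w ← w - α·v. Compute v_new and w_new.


v_new = 0.99·-0.89 + 2.31 = -0.8811 + 2.31 = 1.4289
w_new = 1.56 - 0.05·1.4289 = 1.56 - 0.071445 = 1.488555

v_new=1.4289, w_new=1.488555


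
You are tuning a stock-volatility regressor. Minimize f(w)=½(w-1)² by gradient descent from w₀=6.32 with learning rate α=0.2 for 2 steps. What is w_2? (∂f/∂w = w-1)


step 1: grad = 6.32-1 = 5.32; w = 6.32 - 0.2·(5.32) = 5.256
step 2: grad = 5.256-1 = 4.256; w = 5.256 - 0.2·(4.256) = 4.4048

4.4048


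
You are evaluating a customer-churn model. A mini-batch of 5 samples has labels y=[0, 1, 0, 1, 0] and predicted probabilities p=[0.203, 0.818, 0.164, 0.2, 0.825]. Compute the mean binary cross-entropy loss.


L[0] = -ln(1-0.203) = -ln(0.797) = 0.2269
L[1] = -ln(0.818) = 0.2009
L[2] = -ln(1-0.164) = -ln(0.836) = 0.1791
L[3] = -ln(0.2) = 1.6094
L[4] = -ln(1-0.825) = -ln(0.175) = 1.743
mean = (0.2269 + 0.2009 + 0.1791 + 1.6094 + 1.743)/5 = 0.7919

0.7919


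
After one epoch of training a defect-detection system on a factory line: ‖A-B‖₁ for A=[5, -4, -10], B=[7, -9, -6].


d = |5-7| + |-4+ 9| + |-10+ 6|
  = 2 + 5 + 4
  = 11

11


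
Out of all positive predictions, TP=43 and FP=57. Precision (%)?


Precision = TP/(TP+FP)
= 43/(43+57)
= 43/100 = 43.0%

43.0%


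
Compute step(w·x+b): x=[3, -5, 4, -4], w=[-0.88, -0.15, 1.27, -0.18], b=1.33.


z = (3)·(-0.88) + (-5)·(-0.15) + (4)·(1.27) + (-4)·(-0.18) + 1.33
  = 5.24
step(z) = 1 (z≥0)

1


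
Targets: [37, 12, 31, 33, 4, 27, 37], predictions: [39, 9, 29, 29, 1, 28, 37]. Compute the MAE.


Absolute errors: |37-39|=2, |12-9|=3, |31-29|=2, |33-29|=4, |4-1|=3, |27-28|=1, |37-37|=0
Sum = 15
MAE = 15/7 = 15/7

15/7


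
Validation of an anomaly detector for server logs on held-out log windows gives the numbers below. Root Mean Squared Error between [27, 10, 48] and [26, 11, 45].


MSE = 11/3 = 3.6667
RMSE = √(11/3) = 1.9149

1.9149


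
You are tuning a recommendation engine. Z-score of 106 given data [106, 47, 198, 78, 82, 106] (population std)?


μ = 102.8333, σ = 46.9837
z = (106 - 102.8333)/46.9837 = 0.0674

0.0674


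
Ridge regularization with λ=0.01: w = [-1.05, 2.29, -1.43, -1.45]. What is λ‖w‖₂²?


‖w‖₂² = (-1.05)² + (2.29)² + (-1.43)² + (-1.45)²
     = 1.1025 + 5.2441 + 2.0449 + 2.1025
     = 10.494
λ·‖w‖₂² = 0.01·10.494 = 0.10494

0.10494


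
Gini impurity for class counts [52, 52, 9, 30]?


Probabilities: [52/143, 52/143, 9/143, 30/143] ≈ [0.3636, 0.3636, 0.0629, 0.2098]
Σpᵢ² = (2704 + 2704 + 81 + 900)/143² = 6389/20449
Gini = 1 - Σpᵢ² = 1 - 6389/20449 = 0.6876

0.6876


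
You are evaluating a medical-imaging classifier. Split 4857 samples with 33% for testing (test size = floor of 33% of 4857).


Test = ⌊4857·33/100⌋ = 1602
Train = 4857 - 1602 = 3255

Train: 3255, Test: 1602


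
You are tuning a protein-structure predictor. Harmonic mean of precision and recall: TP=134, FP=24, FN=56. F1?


Precision = 134/158 = 0.8481
Recall = 134/190 = 0.7053
F1 = 2·P·R/(P+R) = 2·TP/(2·TP+FP+FN) = 268/(268+24+56) = 268/348 = 0.7701

0.7701


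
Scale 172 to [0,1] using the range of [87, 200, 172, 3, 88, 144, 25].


min=3, max=200
(172-3)/(200-3) = 169/197 = 0.8579

0.8579


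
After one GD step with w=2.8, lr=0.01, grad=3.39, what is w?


w_new = w - α·∇
= 2.8 - 0.01·3.39
= 2.8 - 0.0339
= 2.7661

2.7661


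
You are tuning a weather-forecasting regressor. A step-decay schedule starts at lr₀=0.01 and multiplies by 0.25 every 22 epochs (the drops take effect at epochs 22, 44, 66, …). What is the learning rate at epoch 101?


n_drops = ⌊101/22⌋ = 4
lr = 0.01·0.25^4 = 0.01·0.00390625 = 0.0000390625

0.0000390625


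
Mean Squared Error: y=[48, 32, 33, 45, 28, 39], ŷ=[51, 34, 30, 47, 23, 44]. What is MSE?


Squared errors: (48-51)²=9, (32-34)²=4, (33-30)²=9, (45-47)²=4, (28-23)²=25, (39-44)²=25
Sum = 76
MSE = 76/6 = 38/3

38/3


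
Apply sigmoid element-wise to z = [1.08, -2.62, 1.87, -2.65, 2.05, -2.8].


σ(1.08) = 1/(1+e^-1.08) = 0.7465
σ(-2.62) = 1/(1+e^2.62) = 0.0679
σ(1.87) = 1/(1+e^-1.87) = 0.8665
σ(-2.65) = 1/(1+e^2.65) = 0.066
σ(2.05) = 1/(1+e^-2.05) = 0.8859
σ(-2.8) = 1/(1+e^2.8) = 0.0573
result = [0.7465, 0.0679, 0.8665, 0.066, 0.8859, 0.0573]

[0.7465, 0.0679, 0.8665, 0.066, 0.8859, 0.0573]


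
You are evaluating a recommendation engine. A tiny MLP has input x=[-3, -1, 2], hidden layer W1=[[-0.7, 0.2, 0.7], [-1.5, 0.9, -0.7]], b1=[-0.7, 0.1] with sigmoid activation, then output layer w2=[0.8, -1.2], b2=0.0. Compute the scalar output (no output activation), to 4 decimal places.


z1[0] = (-0.7)·(-3) + (0.2)·(-1) + (0.7)·(2) - 0.7 = 2.6
z1[1] = (-1.5)·(-3) + (0.9)·(-1) + (-0.7)·(2) + 0.1 = 2.3
h = sigmoid(z1) = [0.9309, 0.9089]
output = (0.8)·(0.9309) + (-1.2)·(0.9089) + 0.0 = -0.346

-0.346


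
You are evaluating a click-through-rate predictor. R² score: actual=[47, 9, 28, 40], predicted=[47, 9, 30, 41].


ȳ = 31
SS_res = Σ(y-ŷ)² = 5
SS_tot = Σ(y-ȳ)² = 830
R² = 1 - SS_res/SS_tot = 1 - 0.006 = 0.994

0.994


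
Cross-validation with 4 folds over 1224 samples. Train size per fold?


Fold size = 1224/4 = 306
Training per fold = 1224 - 306 = 918

918


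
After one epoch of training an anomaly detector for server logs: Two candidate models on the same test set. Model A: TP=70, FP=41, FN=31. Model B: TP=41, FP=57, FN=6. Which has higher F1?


Model A: P=70/111=0.6306, R=70/101=0.6931, F1=2PR/(P+R)=2TP/(2TP+FP+FN)=140/212=0.6604
Model B: P=41/98=0.4184, R=41/47=0.8723, F1=2PR/(P+R)=2TP/(2TP+FP+FN)=82/145=0.5655
0.6604 > 0.5655 → Model A

Model A


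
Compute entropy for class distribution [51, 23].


Probabilities: [51/74, 23/74] ≈ [0.6892, 0.3108]
H = -((51/74)·log₂(51/74) + (23/74)·log₂(23/74))
  = 0.8941 bits

0.8941 bits


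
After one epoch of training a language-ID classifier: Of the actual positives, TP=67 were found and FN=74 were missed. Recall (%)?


Recall = TP/(TP+FN)
= 67/(67+74)
= 67/141 = 47.52%

47.52%


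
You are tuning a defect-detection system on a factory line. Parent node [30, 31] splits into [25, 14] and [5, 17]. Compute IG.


Parent = [30, 31], H_parent = 0.9998
H_left = 0.9418 (n=39), H_right = 0.7732 (n=22)
H_children = (39/61)·0.9418 + (22/61)·0.7732 = 0.881
IG = 0.9998 - 0.881 = 0.1188

0.1188


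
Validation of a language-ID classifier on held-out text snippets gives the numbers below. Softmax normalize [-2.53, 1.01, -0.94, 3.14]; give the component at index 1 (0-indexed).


Exponentials: e^-2.53=0.0797, e^1.01=2.7456, e^-0.94=0.3906, e^3.14=23.1039
Sum = 26.3198
Softmax = [0.003, 0.1043, 0.0148, 0.8778]
p[1] = 2.7456/26.3198 = 0.1043

0.1043


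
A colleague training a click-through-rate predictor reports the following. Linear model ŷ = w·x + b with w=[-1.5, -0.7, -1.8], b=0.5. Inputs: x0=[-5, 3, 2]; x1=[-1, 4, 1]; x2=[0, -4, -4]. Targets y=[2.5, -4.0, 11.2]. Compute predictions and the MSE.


ŷ0 = (-1.5)·(-5) + (-0.7)·(3) + (-1.8)·(2) + 0.5 = 2.3
ŷ1 = (-1.5)·(-1) + (-0.7)·(4) + (-1.8)·(1) + 0.5 = -2.6
ŷ2 = (-1.5)·(0) + (-0.7)·(-4) + (-1.8)·(-4) + 0.5 = 10.5
errors² = [0.04, 1.96, 0.49]
MSE = 2.4900/3 = 0.83

0.83


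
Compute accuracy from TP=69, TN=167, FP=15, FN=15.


Accuracy = (TP+TN)/(TP+TN+FP+FN)
= (69+167)/(266)
= 236/266 = 88.72%

88.72%


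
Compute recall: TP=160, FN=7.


Recall = TP/(TP+FN)
= 160/(160+7)
= 160/167 = 95.81%

95.81%


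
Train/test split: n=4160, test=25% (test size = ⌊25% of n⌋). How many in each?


Test = ⌊4160·25/100⌋ = 1040
Train = 4160 - 1040 = 3120

Train: 3120, Test: 1040


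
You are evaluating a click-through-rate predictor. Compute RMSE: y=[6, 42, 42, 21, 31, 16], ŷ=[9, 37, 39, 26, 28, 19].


MSE = 86/6 = 14.3333
RMSE = √(86/6) = 3.7859

3.7859


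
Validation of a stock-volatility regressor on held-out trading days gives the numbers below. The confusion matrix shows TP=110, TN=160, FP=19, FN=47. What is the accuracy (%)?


Accuracy = (TP+TN)/(TP+TN+FP+FN)
= (110+160)/(336)
= 270/336 = 80.36%

80.36%


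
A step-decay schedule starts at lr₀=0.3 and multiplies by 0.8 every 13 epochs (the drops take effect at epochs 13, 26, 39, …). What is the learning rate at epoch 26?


n_drops = ⌊26/13⌋ = 2
lr = 0.3·0.8^2 = 0.3·0.64 = 0.192

0.192


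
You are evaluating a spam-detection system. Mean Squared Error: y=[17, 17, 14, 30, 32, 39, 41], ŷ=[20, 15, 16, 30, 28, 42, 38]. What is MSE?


Squared errors: (17-20)²=9, (17-15)²=4, (14-16)²=4, (30-30)²=0, (32-28)²=16, (39-42)²=9, (41-38)²=9
Sum = 51
MSE = 51/7 = 51/7

51/7


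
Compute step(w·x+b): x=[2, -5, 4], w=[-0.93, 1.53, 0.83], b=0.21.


z = (2)·(-0.93) + (-5)·(1.53) + (4)·(0.83) + 0.21
  = -5.98
step(z) = 0 (z<0)

0


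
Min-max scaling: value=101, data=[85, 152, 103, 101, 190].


min=85, max=190
(101-85)/(190-85) = 16/105 = 0.1524

0.1524


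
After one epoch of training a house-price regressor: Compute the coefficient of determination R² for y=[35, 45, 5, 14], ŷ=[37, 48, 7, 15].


ȳ = 24.75
SS_res = Σ(y-ŷ)² = 18
SS_tot = Σ(y-ȳ)² = 1020.75
R² = 1 - SS_res/SS_tot = 1 - 0.0176 = 0.9824

0.9824


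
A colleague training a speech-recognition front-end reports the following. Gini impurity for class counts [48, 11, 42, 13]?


Probabilities: [48/114, 11/114, 42/114, 13/114] ≈ [0.4211, 0.0965, 0.3684, 0.114]
Σpᵢ² = (2304 + 121 + 1764 + 169)/114² = 4358/12996
Gini = 1 - Σpᵢ² = 1 - 4358/12996 = 0.6647

0.6647


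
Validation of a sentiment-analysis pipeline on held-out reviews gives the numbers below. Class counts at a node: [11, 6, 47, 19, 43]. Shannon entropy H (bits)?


Probabilities: [11/126, 6/126, 47/126, 19/126, 43/126] ≈ [0.0873, 0.0476, 0.373, 0.1508, 0.3413]
H = -((11/126)·log₂(11/126) + (6/126)·log₂(6/126) + (47/126)·log₂(47/126) + (19/126)·log₂(19/126) + (43/126)·log₂(43/126))
  = 1.9878 bits

1.9878 bits


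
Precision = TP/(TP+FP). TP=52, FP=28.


Precision = TP/(TP+FP)
= 52/(52+28)
= 52/80 = 65.0%

65.0%


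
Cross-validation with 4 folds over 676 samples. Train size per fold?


Fold size = 676/4 = 169
Training per fold = 676 - 169 = 507

507


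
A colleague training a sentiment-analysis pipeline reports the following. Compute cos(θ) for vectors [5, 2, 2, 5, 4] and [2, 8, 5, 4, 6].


A·B = 5·2 + 2·8 + 2·5 + 5·4 + 4·6 = 80
‖A‖ = √74 = 8.6023, ‖B‖ = √145 = 12.0416
cos = 80/(√74·√145) = 80/√10730 = 0.7723

0.7723


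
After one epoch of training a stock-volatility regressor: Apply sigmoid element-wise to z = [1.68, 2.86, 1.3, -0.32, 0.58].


σ(1.68) = 1/(1+e^-1.68) = 0.8429
σ(2.86) = 1/(1+e^-2.86) = 0.9458
σ(1.3) = 1/(1+e^-1.3) = 0.7858
σ(-0.32) = 1/(1+e^0.32) = 0.4207
σ(0.58) = 1/(1+e^-0.58) = 0.6411
result = [0.8429, 0.9458, 0.7858, 0.4207, 0.6411]

[0.8429, 0.9458, 0.7858, 0.4207, 0.6411]


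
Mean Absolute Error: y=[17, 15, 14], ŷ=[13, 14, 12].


Absolute errors: |17-13|=4, |15-14|=1, |14-12|=2
Sum = 7
MAE = 7/3 = 7/3

7/3


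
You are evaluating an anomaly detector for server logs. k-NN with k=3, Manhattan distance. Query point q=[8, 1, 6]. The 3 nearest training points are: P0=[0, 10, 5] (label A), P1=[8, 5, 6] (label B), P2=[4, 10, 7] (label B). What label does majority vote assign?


d(q,P0) = 18  (label A)
d(q,P1) = 4  (label B)
d(q,P2) = 14  (label B)
Votes: A=1, B=2
Majority → B

B


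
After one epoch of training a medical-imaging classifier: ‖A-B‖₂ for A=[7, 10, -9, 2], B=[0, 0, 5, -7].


d = √((7-0)² + (10-0)² + (-9-5)² + (2+ 7)²)
  = √(49 + 100 + 196 + 81)
  = √426 = 20.6398

20.6398


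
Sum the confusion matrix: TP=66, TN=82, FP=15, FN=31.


Total = TP + TN + FP + FN
= 66 + 82 + 15 + 31
= 194
(Predicted positive: 81, predicted negative: 113)

194


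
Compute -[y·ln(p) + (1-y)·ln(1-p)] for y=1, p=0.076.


BCE = -[y·ln(p) + (1-y)·ln(1-p)]
= -1·ln(0.076) - 0
= -ln(0.076) = 2.577

2.577


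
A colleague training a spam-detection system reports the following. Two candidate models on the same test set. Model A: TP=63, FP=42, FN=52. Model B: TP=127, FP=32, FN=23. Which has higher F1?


Model A: P=63/105=0.6, R=63/115=0.5478, F1=2PR/(P+R)=2TP/(2TP+FP+FN)=126/220=0.5727
Model B: P=127/159=0.7987, R=127/150=0.8467, F1=2PR/(P+R)=2TP/(2TP+FP+FN)=254/309=0.822
0.5727 < 0.822 → Model B

Model B


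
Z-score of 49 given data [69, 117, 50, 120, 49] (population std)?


μ = 81, σ = 31.4516
z = (49 - 81)/31.4516 = -1.0174

-1.0174


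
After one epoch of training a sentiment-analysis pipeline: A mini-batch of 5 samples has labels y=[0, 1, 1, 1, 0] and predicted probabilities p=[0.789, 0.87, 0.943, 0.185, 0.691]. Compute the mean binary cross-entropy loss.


L[0] = -ln(1-0.789) = -ln(0.211) = 1.5559
L[1] = -ln(0.87) = 0.1393
L[2] = -ln(0.943) = 0.0587
L[3] = -ln(0.185) = 1.6874
L[4] = -ln(1-0.691) = -ln(0.309) = 1.1744
mean = (1.5559 + 0.1393 + 0.0587 + 1.6874 + 1.1744)/5 = 0.9231

0.9231


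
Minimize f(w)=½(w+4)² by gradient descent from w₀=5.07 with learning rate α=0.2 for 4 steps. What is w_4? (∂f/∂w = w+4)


step 1: grad = 5.07+4 = 9.07; w = 5.07 - 0.2·(9.07) = 3.256
step 2: grad = 3.256+4 = 7.256; w = 3.256 - 0.2·(7.256) = 1.8048
step 3: grad = 1.8048+4 = 5.8048; w = 1.8048 - 0.2·(5.8048) = 0.64384
step 4: grad = 0.64384+4 = 4.64384; w = 0.64384 - 0.2·(4.64384) = -0.284928

-0.284928


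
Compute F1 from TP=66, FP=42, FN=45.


Precision = 66/108 = 0.6111
Recall = 66/111 = 0.5946
F1 = 2·P·R/(P+R) = 2·TP/(2·TP+FP+FN) = 132/(132+42+45) = 132/219 = 0.6027

0.6027


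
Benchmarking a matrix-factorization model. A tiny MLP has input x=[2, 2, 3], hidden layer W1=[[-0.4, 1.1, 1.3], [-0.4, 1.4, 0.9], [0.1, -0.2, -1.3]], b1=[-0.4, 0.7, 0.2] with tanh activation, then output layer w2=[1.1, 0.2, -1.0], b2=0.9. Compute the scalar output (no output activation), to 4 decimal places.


z1[0] = (-0.4)·(2) + (1.1)·(2) + (1.3)·(3) - 0.4 = 4.9
z1[1] = (-0.4)·(2) + (1.4)·(2) + (0.9)·(3) + 0.7 = 5.4
z1[2] = (0.1)·(2) + (-0.2)·(2) + (-1.3)·(3) + 0.2 = -3.9
h = tanh(z1) = [0.9999, 1.0, -0.9992]
output = (1.1)·(0.9999) + (0.2)·(1.0) + (-1.0)·(-0.9992) + 0.9 = 3.1991

3.1991


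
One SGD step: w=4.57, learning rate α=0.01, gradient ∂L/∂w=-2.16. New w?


w_new = w - α·∇
= 4.57 - 0.01·-2.16
= 4.57 + 0.0216
= 4.5916

4.5916


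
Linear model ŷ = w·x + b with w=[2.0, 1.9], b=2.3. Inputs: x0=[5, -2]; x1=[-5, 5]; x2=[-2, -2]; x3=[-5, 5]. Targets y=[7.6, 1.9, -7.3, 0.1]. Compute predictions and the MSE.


ŷ0 = (2.0)·(5) + (1.9)·(-2) + 2.3 = 8.5
ŷ1 = (2.0)·(-5) + (1.9)·(5) + 2.3 = 1.8
ŷ2 = (2.0)·(-2) + (1.9)·(-2) + 2.3 = -5.5
ŷ3 = (2.0)·(-5) + (1.9)·(5) + 2.3 = 1.8
errors² = [0.81, 0.01, 3.24, 2.89]
MSE = 6.9500/4 = 1.7375

1.7375


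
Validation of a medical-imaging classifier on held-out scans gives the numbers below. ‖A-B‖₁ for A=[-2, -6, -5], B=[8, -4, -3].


d = |-2-8| + |-6+ 4| + |-5+ 3|
  = 10 + 2 + 2
  = 14

14


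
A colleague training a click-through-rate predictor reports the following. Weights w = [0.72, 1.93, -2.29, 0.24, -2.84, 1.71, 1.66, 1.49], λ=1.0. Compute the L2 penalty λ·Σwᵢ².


‖w‖₂² = (0.72)² + (1.93)² + (-2.29)² + (0.24)² + (-2.84)² + (1.71)² + (1.66)² + (1.49)²
     = 0.5184 + 3.7249 + 5.2441 + 0.0576 + 8.0656 + 2.9241 + 2.7556 + 2.2201
     = 25.5104
λ·‖w‖₂² = 1.0·25.5104 = 25.5104

25.5104


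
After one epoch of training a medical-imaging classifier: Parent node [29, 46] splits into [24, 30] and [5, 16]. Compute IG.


Parent = [29, 46], H_parent = 0.9626
H_left = 0.9911 (n=54), H_right = 0.7919 (n=21)
H_children = (54/75)·0.9911 + (21/75)·0.7919 = 0.9353
IG = 0.9626 - 0.9353 = 0.0273

0.0273


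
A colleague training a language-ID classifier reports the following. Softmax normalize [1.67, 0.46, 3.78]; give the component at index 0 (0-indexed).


Exponentials: e^1.67=5.3122, e^0.46=1.5841, e^3.78=43.816
Sum = 50.7123
Softmax = [0.1048, 0.0312, 0.864]
p[0] = 5.3122/50.7123 = 0.1048

0.1048


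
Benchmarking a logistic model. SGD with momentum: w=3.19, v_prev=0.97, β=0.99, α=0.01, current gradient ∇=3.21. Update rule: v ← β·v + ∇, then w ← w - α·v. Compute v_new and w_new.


v_new = 0.99·0.97 + 3.21 = 0.9603 + 3.21 = 4.1703
w_new = 3.19 - 0.01·4.1703 = 3.19 - 0.041703 = 3.148297

v_new=4.1703, w_new=3.148297


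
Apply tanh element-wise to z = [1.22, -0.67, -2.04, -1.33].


tanh(1.22) = 0.8397
tanh(-0.67) = -0.585
tanh(-2.04) = -0.9667
tanh(-1.33) = -0.8692
result = [0.8397, -0.585, -0.9667, -0.8692]

[0.8397, -0.585, -0.9667, -0.8692]


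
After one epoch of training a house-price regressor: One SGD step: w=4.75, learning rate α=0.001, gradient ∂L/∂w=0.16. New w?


w_new = w - α·∇
= 4.75 - 0.001·0.16
= 4.75 - 0.00016
= 4.74984

4.74984


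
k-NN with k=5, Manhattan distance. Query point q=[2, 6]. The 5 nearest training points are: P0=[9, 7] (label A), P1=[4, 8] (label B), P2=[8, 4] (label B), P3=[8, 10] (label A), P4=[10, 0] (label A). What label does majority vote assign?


d(q,P0) = 8  (label A)
d(q,P1) = 4  (label B)
d(q,P2) = 8  (label B)
d(q,P3) = 10  (label A)
d(q,P4) = 14  (label A)
Votes: A=3, B=2
Majority → A

A


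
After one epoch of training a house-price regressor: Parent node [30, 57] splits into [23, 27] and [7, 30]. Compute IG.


Parent = [30, 57], H_parent = 0.9294
H_left = 0.9954 (n=50), H_right = 0.6998 (n=37)
H_children = (50/87)·0.9954 + (37/87)·0.6998 = 0.8697
IG = 0.9294 - 0.8697 = 0.0597

0.0597


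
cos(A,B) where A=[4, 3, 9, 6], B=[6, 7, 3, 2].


A·B = 4·6 + 3·7 + 9·3 + 6·2 = 84
‖A‖ = √142 = 11.9164, ‖B‖ = √98 = 9.8995
cos = 84/(√142·√98) = 84/√13916 = 0.7121

0.7121


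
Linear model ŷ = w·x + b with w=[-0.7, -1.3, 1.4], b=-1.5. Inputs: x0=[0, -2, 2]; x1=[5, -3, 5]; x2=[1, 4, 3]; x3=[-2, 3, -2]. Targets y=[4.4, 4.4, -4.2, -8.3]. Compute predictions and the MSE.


ŷ0 = (-0.7)·(0) + (-1.3)·(-2) + (1.4)·(2) - 1.5 = 3.9
ŷ1 = (-0.7)·(5) + (-1.3)·(-3) + (1.4)·(5) - 1.5 = 5.9
ŷ2 = (-0.7)·(1) + (-1.3)·(4) + (1.4)·(3) - 1.5 = -3.2
ŷ3 = (-0.7)·(-2) + (-1.3)·(3) + (1.4)·(-2) - 1.5 = -6.8
errors² = [0.25, 2.25, 1.0, 2.25]
MSE = 5.7500/4 = 1.4375

1.4375


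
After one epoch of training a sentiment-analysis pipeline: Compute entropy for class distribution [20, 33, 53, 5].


Probabilities: [20/111, 33/111, 53/111, 5/111] ≈ [0.1802, 0.2973, 0.4775, 0.045]
H = -((20/111)·log₂(20/111) + (33/111)·log₂(33/111) + (53/111)·log₂(53/111) + (5/111)·log₂(5/111))
  = 1.6765 bits

1.6765 bits


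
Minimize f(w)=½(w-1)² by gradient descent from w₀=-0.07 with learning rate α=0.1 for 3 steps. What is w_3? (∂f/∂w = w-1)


step 1: grad = -0.07-1 = -1.07; w = -0.07 - 0.1·(-1.07) = 0.037
step 2: grad = 0.037-1 = -0.963; w = 0.037 - 0.1·(-0.963) = 0.1333
step 3: grad = 0.1333-1 = -0.8667; w = 0.1333 - 0.1·(-0.8667) = 0.21997

0.21997
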